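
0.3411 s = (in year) 1.082e-08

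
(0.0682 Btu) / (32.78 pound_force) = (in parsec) 1.599e-17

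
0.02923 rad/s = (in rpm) 0.2791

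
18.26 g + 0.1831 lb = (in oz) 3.574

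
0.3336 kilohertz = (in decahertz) 33.36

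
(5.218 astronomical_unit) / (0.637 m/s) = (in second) 1.225e+12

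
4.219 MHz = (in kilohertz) 4219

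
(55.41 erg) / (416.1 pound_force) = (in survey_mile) 1.86e-12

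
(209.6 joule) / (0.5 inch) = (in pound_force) 3710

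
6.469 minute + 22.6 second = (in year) 1.302e-05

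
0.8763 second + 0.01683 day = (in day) 0.01684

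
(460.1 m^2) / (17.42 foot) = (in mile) 0.05384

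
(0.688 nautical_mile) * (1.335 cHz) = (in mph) 38.05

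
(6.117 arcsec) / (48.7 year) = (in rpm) 1.844e-13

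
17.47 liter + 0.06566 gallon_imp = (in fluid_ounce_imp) 625.4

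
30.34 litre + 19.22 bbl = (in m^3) 3.086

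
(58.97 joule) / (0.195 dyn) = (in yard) 3.307e+07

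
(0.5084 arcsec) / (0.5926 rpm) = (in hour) 1.103e-08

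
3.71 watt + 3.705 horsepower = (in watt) 2767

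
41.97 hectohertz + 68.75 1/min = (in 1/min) 2.519e+05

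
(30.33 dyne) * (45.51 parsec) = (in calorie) 1.018e+14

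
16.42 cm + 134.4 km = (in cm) 1.344e+07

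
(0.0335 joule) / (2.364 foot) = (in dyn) 4649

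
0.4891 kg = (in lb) 1.078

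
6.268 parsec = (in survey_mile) 1.202e+14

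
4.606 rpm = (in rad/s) 0.4823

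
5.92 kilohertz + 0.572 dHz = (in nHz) 5.92e+12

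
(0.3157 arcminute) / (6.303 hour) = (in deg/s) 2.319e-07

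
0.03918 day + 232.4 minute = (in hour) 4.814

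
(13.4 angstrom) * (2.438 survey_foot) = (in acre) 2.461e-13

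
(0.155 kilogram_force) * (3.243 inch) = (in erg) 1.252e+06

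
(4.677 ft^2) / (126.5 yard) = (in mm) 3.756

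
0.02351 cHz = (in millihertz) 0.2351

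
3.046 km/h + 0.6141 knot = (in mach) 0.003413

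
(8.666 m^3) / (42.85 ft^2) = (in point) 6171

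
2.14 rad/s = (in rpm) 20.44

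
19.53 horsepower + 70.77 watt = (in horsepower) 19.62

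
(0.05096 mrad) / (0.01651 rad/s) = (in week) 5.104e-09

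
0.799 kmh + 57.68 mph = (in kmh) 93.63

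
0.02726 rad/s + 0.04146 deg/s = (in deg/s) 1.603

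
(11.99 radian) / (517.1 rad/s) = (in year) 7.353e-10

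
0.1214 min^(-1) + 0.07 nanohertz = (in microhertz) 2023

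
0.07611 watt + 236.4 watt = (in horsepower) 0.3171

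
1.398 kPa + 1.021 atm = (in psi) 15.21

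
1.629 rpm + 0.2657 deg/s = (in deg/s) 10.04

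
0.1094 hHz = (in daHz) 1.094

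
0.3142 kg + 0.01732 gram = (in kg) 0.3142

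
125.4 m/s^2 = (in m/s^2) 125.4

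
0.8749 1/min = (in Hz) 0.01458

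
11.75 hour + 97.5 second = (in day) 0.4907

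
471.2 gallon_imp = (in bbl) 13.47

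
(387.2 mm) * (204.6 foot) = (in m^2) 24.15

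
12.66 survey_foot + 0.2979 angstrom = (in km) 0.003859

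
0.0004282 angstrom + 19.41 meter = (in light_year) 2.052e-15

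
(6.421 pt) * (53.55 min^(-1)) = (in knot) 0.00393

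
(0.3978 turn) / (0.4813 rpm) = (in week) 8.2e-05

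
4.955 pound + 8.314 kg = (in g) 1.056e+04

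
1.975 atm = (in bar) 2.001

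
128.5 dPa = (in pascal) 12.85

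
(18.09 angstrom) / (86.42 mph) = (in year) 1.485e-18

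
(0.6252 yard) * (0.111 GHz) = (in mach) 1.864e+05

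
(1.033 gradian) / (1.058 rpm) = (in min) 0.002441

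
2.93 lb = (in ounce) 46.88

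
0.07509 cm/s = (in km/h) 0.002703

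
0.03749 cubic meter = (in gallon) 9.904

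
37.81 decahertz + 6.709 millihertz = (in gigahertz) 3.781e-07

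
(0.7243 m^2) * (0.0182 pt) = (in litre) 0.00465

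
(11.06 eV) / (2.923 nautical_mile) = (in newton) 3.273e-22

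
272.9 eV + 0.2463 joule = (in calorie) 0.05887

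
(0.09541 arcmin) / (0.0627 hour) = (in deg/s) 7.045e-06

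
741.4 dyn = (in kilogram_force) 0.000756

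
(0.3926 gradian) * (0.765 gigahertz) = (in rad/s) 4.718e+06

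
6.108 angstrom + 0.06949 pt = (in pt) 0.06949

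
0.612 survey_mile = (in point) 2.792e+06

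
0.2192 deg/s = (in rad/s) 0.003826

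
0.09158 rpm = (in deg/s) 0.5495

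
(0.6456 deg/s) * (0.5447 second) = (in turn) 0.0009768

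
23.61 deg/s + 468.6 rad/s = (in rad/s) 469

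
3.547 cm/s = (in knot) 0.06895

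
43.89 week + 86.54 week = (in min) 1.315e+06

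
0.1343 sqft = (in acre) 3.083e-06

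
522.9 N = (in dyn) 5.229e+07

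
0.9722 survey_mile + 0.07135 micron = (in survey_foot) 5133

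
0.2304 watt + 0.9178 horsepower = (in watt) 684.6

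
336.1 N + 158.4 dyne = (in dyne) 3.361e+07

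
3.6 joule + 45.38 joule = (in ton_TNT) 1.171e-08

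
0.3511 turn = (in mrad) 2206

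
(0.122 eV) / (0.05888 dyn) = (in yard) 3.63e-14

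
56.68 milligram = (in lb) 0.000125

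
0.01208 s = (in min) 0.0002013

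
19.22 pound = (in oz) 307.5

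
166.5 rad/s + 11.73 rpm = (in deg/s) 9610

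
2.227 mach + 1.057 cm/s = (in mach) 2.227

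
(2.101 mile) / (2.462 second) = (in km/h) 4944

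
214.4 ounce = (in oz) 214.4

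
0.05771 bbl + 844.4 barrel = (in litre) 1.343e+05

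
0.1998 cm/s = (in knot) 0.003884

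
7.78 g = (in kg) 0.00778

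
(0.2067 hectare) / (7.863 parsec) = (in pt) 2.415e-11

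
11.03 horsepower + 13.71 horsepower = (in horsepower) 24.74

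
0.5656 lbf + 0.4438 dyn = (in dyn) 2.516e+05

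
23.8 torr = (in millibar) 31.73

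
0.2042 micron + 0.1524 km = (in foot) 500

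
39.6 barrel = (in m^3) 6.296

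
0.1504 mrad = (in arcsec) 31.02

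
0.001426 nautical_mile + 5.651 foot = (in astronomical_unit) 2.917e-11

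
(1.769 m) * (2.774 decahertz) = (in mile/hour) 109.8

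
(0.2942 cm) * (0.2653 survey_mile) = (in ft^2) 13.52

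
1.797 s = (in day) 2.08e-05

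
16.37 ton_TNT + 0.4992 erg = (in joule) 6.849e+10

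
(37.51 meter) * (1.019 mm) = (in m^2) 0.03822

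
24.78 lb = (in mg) 1.124e+07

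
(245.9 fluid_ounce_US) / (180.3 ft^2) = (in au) 2.902e-15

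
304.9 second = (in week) 0.0005041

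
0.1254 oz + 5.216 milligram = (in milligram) 3560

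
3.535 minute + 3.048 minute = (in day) 0.004572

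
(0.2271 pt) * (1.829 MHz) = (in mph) 327.8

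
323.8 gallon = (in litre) 1226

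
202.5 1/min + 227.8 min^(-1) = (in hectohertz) 0.07172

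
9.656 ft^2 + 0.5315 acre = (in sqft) 2.316e+04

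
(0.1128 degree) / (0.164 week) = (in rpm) 1.895e-07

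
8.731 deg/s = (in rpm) 1.455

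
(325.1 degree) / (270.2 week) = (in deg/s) 1.989e-06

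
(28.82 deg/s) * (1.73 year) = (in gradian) 1.747e+09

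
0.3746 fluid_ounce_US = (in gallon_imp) 0.002437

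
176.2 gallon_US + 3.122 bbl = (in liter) 1163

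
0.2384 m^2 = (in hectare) 2.384e-05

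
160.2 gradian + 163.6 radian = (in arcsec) 3.426e+07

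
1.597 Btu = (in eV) 1.052e+22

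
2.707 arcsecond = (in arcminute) 0.04512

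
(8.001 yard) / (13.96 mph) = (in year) 3.717e-08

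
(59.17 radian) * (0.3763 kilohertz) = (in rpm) 2.126e+05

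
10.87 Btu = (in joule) 1.147e+04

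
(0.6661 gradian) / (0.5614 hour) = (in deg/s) 0.0002966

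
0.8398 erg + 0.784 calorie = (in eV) 2.047e+19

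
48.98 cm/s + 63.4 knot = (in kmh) 119.2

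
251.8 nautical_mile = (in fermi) 4.663e+20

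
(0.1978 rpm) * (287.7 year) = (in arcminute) 6.461e+11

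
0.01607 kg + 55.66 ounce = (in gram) 1594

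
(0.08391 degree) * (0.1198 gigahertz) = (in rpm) 1.675e+06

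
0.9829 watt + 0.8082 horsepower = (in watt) 603.7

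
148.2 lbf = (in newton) 659.2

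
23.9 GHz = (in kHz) 2.39e+07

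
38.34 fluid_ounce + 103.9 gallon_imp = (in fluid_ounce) 1.601e+04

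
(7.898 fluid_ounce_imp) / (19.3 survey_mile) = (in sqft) 7.777e-08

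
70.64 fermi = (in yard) 7.725e-14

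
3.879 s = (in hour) 0.001077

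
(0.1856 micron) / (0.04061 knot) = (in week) 1.469e-11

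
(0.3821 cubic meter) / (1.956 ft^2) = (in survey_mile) 0.001307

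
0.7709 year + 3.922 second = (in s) 2.431e+07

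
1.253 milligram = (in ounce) 4.42e-05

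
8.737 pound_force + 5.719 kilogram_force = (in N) 94.95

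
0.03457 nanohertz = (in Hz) 3.457e-11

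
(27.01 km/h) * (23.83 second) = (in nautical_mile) 0.09654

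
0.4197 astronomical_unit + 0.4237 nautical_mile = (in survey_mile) 3.901e+07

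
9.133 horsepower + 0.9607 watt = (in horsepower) 9.134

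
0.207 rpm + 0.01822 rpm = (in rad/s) 0.02358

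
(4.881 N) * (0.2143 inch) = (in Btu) 2.518e-05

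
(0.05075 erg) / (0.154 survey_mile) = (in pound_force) 4.603e-12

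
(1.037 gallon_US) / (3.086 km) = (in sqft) 1.369e-05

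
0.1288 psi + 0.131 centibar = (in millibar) 10.19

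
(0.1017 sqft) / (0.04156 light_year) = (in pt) 6.812e-14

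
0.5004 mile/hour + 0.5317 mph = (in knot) 0.8969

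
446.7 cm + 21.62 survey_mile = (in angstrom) 3.48e+14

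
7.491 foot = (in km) 0.002283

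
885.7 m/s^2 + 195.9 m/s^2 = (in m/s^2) 1082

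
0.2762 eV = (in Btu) 4.194e-23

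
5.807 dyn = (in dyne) 5.807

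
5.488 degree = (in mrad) 95.78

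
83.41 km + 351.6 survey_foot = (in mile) 51.9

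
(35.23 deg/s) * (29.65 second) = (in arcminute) 6.267e+04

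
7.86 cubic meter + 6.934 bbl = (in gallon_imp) 1971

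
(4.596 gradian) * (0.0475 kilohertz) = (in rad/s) 3.429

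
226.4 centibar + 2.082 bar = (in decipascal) 4.346e+06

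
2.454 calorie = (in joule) 10.27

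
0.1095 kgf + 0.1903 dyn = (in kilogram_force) 0.1095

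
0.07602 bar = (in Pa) 7602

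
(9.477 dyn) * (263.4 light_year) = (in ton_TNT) 5.644e+04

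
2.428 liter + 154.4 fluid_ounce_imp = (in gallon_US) 1.8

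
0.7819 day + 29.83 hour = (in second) 1.749e+05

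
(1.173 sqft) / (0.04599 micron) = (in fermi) 2.37e+21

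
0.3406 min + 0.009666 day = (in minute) 14.26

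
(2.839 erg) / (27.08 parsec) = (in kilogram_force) 3.465e-26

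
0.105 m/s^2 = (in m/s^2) 0.105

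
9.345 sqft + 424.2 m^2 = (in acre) 0.105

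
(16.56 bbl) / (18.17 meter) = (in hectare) 1.449e-05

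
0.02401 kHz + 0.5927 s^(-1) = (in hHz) 0.246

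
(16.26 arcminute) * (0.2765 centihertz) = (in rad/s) 1.308e-05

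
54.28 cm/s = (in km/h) 1.954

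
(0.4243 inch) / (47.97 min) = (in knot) 7.279e-06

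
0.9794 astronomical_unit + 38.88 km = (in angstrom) 1.465e+21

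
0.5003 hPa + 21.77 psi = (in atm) 1.482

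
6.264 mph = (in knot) 5.443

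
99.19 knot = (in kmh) 183.7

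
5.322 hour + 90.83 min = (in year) 0.0007803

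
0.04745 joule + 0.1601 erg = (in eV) 2.962e+17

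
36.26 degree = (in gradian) 40.29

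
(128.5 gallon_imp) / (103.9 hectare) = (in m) 5.622e-07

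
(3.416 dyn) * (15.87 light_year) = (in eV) 3.201e+31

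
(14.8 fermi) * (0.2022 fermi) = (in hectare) 2.993e-34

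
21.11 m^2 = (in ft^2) 227.2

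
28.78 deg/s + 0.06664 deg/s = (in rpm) 4.808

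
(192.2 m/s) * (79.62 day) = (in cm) 1.322e+11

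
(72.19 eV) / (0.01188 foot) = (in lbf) 7.181e-16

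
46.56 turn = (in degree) 1.676e+04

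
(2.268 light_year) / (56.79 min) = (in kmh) 2.267e+13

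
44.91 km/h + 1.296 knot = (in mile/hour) 29.4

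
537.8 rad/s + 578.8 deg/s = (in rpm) 5232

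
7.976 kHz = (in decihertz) 7.976e+04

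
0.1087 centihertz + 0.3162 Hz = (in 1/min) 19.04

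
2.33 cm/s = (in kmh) 0.08388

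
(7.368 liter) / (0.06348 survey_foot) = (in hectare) 3.808e-05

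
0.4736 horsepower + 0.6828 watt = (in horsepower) 0.4745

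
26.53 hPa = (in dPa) 2.653e+04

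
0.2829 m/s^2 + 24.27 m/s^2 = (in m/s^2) 24.55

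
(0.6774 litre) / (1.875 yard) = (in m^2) 0.0003951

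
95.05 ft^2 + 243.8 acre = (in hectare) 98.66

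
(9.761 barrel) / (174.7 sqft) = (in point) 271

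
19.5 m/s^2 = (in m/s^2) 19.5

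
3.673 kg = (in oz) 129.6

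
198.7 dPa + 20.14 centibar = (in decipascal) 2.016e+05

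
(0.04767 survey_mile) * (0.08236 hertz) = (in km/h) 22.75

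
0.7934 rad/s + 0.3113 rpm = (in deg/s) 47.33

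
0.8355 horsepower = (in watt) 623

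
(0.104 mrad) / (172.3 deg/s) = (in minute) 5.764e-07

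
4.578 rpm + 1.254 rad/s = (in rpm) 16.55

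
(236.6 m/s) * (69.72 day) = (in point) 4.04e+12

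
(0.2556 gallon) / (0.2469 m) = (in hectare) 3.919e-07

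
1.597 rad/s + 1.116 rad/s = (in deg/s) 155.4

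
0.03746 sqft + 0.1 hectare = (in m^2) 1000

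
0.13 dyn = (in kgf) 1.326e-07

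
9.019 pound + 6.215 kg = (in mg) 1.031e+07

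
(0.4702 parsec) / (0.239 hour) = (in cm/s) 1.686e+15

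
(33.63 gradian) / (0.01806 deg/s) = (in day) 0.0194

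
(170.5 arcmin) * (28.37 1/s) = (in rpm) 13.44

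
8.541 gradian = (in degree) 7.687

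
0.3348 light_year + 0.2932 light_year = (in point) 1.684e+19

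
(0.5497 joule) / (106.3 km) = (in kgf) 5.273e-07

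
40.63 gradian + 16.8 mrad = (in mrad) 655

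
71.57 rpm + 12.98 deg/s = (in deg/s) 442.4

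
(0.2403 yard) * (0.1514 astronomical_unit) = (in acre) 1.23e+06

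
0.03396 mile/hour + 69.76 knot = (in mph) 80.31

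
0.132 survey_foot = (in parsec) 1.304e-18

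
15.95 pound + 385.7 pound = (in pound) 401.7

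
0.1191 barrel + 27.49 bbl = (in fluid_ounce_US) 1.484e+05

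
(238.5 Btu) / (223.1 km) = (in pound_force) 0.2536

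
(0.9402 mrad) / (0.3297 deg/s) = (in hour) 4.539e-05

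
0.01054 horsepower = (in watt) 7.86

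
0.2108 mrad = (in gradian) 0.01342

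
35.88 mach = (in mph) 2.733e+04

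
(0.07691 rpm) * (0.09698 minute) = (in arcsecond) 9667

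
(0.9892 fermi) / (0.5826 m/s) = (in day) 1.965e-20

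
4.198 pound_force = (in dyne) 1.867e+06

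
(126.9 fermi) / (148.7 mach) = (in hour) 6.962e-22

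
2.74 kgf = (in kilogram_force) 2.74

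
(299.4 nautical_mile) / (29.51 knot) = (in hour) 10.15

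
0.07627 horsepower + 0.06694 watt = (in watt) 56.94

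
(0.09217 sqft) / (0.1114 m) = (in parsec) 2.491e-18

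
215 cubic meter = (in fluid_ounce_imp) 7.567e+06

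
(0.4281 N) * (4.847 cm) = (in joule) 0.02075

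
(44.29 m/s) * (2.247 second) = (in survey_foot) 326.5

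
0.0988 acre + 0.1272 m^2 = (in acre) 0.09883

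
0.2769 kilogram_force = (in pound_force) 0.6105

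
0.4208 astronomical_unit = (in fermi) 6.295e+25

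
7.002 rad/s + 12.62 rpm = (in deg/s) 476.9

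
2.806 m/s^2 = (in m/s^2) 2.806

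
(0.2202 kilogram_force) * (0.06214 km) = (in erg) 1.342e+09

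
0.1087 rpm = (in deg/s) 0.6522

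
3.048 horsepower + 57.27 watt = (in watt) 2330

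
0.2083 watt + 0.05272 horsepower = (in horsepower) 0.053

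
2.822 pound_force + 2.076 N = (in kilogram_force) 1.492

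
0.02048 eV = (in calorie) 7.842e-22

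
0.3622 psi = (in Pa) 2497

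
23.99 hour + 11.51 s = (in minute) 1440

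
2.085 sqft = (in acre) 4.787e-05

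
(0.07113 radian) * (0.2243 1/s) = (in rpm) 0.1524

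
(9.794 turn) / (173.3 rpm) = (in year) 1.075e-07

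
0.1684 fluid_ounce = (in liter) 0.00498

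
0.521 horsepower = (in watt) 388.5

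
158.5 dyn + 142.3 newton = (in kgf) 14.51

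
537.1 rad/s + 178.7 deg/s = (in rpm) 5159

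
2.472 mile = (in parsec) 1.289e-13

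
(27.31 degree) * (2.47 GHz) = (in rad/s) 1.177e+09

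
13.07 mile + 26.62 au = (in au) 26.62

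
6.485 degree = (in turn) 0.01801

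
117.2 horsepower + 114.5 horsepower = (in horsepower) 231.7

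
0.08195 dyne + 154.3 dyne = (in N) 0.001544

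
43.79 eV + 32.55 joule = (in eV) 2.032e+20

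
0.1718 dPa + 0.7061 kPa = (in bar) 0.007061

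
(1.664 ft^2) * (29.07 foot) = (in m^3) 1.37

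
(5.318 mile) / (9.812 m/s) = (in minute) 14.54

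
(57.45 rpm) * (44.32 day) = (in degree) 1.32e+09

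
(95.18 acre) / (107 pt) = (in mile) 6341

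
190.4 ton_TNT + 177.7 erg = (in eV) 4.972e+30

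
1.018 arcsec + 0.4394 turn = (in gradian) 175.8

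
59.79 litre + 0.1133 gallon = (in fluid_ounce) 2036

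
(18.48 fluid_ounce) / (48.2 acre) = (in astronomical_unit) 1.873e-20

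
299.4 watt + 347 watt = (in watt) 646.4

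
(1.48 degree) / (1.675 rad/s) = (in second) 0.01542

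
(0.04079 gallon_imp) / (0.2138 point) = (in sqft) 26.46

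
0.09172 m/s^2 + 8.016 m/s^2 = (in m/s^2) 8.108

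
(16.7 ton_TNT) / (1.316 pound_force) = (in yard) 1.305e+10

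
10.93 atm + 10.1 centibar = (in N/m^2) 1.118e+06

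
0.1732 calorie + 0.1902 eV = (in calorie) 0.1732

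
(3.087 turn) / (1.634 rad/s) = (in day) 0.0001374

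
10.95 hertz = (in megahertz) 1.095e-05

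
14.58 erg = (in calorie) 3.485e-07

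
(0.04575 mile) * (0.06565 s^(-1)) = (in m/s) 4.834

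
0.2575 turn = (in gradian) 103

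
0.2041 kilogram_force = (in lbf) 0.45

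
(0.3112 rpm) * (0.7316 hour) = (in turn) 13.66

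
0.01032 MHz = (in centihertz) 1.032e+06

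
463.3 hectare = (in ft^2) 4.987e+07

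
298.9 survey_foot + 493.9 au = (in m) 7.389e+13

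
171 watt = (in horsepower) 0.2293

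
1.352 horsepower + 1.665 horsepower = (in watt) 2250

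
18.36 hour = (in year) 0.002096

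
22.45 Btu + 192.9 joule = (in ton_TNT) 5.707e-06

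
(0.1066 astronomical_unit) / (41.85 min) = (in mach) 1.865e+04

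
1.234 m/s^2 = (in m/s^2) 1.234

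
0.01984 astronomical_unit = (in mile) 1.844e+06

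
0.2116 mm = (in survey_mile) 1.315e-07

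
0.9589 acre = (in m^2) 3881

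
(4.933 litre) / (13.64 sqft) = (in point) 11.03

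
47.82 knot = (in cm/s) 2460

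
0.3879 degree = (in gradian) 0.431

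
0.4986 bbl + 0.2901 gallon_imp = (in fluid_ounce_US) 2725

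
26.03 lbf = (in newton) 115.8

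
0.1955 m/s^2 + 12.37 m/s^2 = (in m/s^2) 12.57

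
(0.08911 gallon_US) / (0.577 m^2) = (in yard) 0.0006393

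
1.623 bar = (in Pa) 1.623e+05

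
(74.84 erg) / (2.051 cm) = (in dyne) 36.49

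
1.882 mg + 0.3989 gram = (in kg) 0.0004008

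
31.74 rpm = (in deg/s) 190.4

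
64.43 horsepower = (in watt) 4.805e+04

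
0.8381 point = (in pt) 0.8381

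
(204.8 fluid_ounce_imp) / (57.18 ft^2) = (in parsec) 3.55e-20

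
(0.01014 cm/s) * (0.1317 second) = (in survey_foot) 4.381e-05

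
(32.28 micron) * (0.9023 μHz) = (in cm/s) 2.913e-09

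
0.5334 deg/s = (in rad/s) 0.00931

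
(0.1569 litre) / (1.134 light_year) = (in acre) 3.614e-24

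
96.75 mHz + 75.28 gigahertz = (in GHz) 75.28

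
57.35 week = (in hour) 9635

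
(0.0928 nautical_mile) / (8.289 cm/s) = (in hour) 0.5759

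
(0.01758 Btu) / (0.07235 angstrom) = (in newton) 2.564e+12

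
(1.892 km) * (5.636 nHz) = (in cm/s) 0.001066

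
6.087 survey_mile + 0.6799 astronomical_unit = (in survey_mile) 6.32e+07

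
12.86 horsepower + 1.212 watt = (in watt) 9591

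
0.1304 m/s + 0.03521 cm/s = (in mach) 0.000384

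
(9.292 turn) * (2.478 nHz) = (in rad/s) 1.447e-07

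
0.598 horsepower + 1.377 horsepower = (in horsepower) 1.975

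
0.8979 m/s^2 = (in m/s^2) 0.8979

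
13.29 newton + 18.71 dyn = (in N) 13.29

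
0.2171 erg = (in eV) 1.355e+11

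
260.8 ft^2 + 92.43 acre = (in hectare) 37.41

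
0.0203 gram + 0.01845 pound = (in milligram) 8389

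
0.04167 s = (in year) 1.321e-09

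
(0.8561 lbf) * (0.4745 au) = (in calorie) 6.461e+10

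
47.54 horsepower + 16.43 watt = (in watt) 3.547e+04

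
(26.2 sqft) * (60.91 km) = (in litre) 1.483e+08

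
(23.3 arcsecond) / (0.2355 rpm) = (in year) 1.452e-10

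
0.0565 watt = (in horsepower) 7.577e-05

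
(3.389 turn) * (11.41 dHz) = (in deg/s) 1392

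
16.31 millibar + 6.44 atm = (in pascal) 6.542e+05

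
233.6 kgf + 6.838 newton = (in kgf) 234.3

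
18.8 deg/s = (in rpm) 3.133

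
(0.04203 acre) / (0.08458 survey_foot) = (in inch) 2.598e+05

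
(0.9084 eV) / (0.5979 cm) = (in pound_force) 5.472e-18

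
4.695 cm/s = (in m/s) 0.04695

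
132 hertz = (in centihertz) 1.32e+04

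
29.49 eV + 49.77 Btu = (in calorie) 1.255e+04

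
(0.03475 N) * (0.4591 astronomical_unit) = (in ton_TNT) 0.5704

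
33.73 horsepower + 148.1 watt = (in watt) 2.53e+04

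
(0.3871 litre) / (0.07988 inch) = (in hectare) 1.908e-05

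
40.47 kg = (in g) 4.047e+04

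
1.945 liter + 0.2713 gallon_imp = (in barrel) 0.01999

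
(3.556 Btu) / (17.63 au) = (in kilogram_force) 1.451e-10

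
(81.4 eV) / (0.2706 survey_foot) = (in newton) 1.581e-16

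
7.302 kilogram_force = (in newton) 71.61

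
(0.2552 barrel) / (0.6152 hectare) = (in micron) 6.595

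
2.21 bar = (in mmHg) 1658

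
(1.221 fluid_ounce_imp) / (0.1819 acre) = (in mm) 4.713e-05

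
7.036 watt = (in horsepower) 0.009435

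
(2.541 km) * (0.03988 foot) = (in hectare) 0.003089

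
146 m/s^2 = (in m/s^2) 146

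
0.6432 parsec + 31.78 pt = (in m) 1.985e+16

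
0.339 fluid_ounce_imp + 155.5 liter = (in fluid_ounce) 5258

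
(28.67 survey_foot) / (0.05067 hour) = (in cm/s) 4.791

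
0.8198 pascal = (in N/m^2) 0.8198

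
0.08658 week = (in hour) 14.55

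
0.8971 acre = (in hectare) 0.363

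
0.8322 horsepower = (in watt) 620.6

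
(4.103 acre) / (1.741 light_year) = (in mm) 1.008e-09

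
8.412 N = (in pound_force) 1.891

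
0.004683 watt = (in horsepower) 6.28e-06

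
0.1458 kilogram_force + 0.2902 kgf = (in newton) 4.276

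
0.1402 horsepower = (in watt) 104.5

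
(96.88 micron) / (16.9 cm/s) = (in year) 1.818e-11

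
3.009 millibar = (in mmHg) 2.257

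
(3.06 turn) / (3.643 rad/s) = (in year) 1.674e-07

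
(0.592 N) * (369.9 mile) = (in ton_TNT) 8.423e-05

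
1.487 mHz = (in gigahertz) 1.487e-12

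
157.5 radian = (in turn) 25.07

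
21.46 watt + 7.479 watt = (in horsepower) 0.03881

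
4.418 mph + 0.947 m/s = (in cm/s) 292.2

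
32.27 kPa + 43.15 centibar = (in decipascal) 7.542e+05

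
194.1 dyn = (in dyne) 194.1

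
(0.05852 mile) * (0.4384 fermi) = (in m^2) 4.129e-14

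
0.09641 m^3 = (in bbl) 0.6064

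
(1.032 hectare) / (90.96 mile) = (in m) 0.0705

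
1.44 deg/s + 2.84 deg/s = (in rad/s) 0.0747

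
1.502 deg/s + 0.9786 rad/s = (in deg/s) 57.57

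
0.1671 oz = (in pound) 0.01044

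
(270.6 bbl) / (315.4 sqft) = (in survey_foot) 4.817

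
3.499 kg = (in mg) 3.499e+06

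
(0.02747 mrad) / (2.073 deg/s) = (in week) 1.255e-09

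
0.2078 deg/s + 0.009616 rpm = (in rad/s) 0.004634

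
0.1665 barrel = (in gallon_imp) 5.823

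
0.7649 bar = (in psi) 11.09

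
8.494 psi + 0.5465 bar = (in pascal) 1.132e+05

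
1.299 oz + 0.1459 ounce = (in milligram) 4.096e+04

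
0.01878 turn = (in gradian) 7.512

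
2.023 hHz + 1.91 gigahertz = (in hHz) 1.91e+07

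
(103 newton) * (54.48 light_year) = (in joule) 5.309e+19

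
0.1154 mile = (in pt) 5.264e+05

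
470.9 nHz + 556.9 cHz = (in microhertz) 5.569e+06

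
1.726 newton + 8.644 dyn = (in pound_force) 0.388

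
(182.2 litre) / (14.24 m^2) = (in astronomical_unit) 8.553e-14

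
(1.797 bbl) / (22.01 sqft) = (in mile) 8.682e-05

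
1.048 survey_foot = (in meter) 0.3194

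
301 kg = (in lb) 663.6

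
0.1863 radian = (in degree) 10.67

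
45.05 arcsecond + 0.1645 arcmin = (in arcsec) 54.92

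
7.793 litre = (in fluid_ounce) 263.5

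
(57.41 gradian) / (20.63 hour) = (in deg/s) 0.0006957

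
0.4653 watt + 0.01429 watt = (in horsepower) 0.0006431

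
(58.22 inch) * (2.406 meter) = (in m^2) 3.558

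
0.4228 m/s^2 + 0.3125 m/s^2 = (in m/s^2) 0.7353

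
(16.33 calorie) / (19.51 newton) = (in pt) 9927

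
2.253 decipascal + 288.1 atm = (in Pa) 2.919e+07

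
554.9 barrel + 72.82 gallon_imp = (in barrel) 557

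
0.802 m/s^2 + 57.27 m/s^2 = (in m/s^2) 58.07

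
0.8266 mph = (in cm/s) 36.95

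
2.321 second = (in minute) 0.03868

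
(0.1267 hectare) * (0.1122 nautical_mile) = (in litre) 2.633e+08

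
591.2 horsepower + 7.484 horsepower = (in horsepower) 598.7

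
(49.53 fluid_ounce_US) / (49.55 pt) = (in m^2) 0.0838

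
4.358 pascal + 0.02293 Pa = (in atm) 4.324e-05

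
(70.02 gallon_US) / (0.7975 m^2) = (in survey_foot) 1.09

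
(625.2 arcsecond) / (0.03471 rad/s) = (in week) 1.444e-07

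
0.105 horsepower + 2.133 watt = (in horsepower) 0.1079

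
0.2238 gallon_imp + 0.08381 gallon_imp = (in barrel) 0.008796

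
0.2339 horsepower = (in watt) 174.4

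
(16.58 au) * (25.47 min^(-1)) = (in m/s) 1.053e+12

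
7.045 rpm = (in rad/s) 0.7378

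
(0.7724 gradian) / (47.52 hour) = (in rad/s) 7.092e-08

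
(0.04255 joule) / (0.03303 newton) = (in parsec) 4.175e-17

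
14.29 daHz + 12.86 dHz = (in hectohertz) 1.442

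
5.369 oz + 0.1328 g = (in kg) 0.1523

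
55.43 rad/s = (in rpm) 529.3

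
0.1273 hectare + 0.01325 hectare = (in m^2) 1406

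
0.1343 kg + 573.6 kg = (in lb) 1265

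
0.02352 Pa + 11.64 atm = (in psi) 171.1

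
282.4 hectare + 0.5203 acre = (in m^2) 2.826e+06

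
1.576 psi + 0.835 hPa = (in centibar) 10.95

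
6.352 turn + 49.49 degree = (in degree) 2336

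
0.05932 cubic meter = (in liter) 59.32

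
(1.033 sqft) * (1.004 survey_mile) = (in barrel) 975.3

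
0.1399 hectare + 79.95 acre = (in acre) 80.3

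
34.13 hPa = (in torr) 25.6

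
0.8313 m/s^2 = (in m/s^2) 0.8313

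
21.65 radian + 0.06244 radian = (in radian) 21.71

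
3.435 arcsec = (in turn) 2.65e-06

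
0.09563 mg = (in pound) 2.108e-07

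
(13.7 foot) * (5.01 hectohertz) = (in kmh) 7531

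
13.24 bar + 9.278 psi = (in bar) 13.88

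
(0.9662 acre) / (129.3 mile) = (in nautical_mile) 1.015e-05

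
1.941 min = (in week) 0.0001926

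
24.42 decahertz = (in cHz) 2.442e+04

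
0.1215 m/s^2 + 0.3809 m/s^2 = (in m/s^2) 0.5024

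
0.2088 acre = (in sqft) 9095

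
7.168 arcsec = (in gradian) 0.002212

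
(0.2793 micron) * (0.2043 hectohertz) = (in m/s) 5.706e-06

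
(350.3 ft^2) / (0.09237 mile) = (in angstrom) 2.189e+09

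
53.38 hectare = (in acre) 131.9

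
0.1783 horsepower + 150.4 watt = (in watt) 283.4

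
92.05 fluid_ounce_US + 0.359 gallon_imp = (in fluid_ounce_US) 147.2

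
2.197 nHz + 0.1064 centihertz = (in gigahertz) 1.064e-12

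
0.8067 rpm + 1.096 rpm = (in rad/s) 0.1993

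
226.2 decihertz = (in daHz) 2.262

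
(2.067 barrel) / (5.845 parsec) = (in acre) 4.502e-22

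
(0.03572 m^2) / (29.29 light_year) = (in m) 1.289e-19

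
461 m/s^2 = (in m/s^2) 461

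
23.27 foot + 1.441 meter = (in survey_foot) 28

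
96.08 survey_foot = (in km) 0.02929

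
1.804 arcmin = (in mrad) 0.5248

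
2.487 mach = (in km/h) 3049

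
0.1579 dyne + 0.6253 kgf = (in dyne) 6.132e+05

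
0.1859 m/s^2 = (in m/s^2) 0.1859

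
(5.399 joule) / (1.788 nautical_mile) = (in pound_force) 0.0003665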